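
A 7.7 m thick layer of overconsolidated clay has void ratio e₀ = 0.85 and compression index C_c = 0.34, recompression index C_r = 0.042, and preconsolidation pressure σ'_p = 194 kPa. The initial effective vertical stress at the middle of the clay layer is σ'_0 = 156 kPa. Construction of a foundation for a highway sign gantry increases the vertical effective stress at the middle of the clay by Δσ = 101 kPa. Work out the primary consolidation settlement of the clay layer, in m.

S_c ≈ 0.189 m

Final effective stress: σ'_f = 156 + 101 = 257 kPa.
σ'_f = 257 > σ'_p = 194 kPa, so the stress path crosses the preconsolidation pressure — recompression up to σ'_p, then virgin compression beyond:
S_c = H/(1+e₀)·[C_r·log₁₀(σ'_p/σ'_0) + C_c·log₁₀(σ'_f/σ'_p)]
    = 7.7/1.85 × [0.042×log₁₀(194/156) + 0.34×log₁₀(257/194)]
    = 4.1622 × [0.0039764 + 0.041525] = 0.1894 m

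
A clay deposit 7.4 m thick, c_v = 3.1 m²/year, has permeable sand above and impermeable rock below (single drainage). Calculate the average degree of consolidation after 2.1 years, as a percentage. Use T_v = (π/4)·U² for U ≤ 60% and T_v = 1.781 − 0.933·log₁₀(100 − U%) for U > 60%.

U ≈ 38.9 %

Drainage path length: H_d = H = 7.4 m (single drainage).
T_v = c_v·t/H_d² = 3.1×2.1/7.4² = 0.11888.
T_v = 0.11888 corresponds to the U ≤ 60% branch:
U = √(4T_v/π) = 0.3891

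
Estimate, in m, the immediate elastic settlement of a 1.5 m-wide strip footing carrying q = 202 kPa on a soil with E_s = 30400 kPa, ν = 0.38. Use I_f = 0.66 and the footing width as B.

Immediate (elastic) settlement: S_e = q·B·(1−ν²)/E_s · I_f.
S_e = 202 × 1.5 × (1 − 0.38²) / 30400 × 0.66
    = 202 × 1.5 × 0.8556 / 30400 × 0.66
    = 0.005628 m

S_e ≈ 0.00563 m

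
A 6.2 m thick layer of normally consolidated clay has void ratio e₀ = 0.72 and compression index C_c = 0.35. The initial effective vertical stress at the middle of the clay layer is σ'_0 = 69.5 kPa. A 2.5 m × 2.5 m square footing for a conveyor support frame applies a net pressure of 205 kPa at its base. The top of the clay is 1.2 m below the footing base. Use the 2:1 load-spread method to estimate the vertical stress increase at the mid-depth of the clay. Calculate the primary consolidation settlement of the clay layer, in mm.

S_c ≈ 184 mm

Mid-depth of clay below the footing base: z = 1.2 + 6.2/2 = 4.3 m.
Stress increase at mid-clay by the 2:1 spreading method:
Δσ = qBL/((B+z)(L+z)) = 205×2.5×2.5/((2.5+4.3)(2.5+4.3)) = 27.709 kPa
Final effective stress: σ'_f = σ'_0 + Δσ = 69.5 + 27.709 = 97.209 kPa.
Normally consolidated clay, so the full stress increment lies on the virgin compression line:
S_c = C_c·H/(1+e₀)·log₁₀(σ'_f/σ'_0) = 0.35×6.2/(1+0.72)×log₁₀(97.209/69.5)
    = 1.2616 × 0.14572 = 0.1838 m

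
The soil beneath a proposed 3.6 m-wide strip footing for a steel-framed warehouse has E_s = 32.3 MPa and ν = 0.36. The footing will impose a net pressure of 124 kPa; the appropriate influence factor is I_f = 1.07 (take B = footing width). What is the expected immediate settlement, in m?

Immediate (elastic) settlement: S_e = q·B·(1−ν²)/E_s · I_f.
E_s = 32.3 MPa = 32300 kPa.
S_e = 124 × 3.6 × (1 − 0.36²) / 32300 × 1.07
    = 124 × 3.6 × 0.8704 / 32300 × 1.07
    = 0.01287 m

S_e ≈ 0.0129 m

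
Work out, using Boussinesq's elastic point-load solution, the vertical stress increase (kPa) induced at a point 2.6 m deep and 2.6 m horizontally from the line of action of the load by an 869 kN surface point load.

Boussinesq vertical stress below a point load on an elastic half-space:
Δσ_z = 3P/(2πz²) · [1 + (r/z)²]^(−5/2)
r/z = 2.6/2.6 = 1; [1+(r/z)²]^(−5/2) = 0.17678.
Δσ_z = 3×869/(2π×2.6²) × 0.17678 = 61.378 × 0.17678 = 10.85 kPa

Δσ_z ≈ 10.9 kPa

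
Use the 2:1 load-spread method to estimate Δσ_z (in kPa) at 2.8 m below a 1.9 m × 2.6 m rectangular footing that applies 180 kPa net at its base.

By the 2:1 method the load spreads at 1 horizontal : 2 vertical, so at depth z the loaded area has grown by z in each plan dimension:
Δσ = qBL/((B+z)(L+z)) = 180×1.9×2.6/((1.9+2.8)(2.6+2.8)) = 35.035 kPa

Δσ_z ≈ 35 kPa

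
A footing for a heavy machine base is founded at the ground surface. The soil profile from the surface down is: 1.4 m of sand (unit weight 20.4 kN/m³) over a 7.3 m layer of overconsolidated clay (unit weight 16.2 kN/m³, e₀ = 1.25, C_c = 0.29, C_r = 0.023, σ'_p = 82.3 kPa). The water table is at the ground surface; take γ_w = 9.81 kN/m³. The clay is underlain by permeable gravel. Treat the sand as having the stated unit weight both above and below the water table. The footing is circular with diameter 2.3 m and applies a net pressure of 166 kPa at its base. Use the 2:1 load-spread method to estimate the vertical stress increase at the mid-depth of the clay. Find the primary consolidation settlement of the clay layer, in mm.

Mid-depth of clay below the ground surface: z = 1.4 + 7.3/2 = 5.05 m.
Total vertical stress at mid-clay: σ_v = 20.4×1.4 + 16.2×3.65 = 87.69 kPa.
Pore pressure: u = 9.81×(5.05 − 0) = 49.541 kPa.
Initial effective stress: σ'_0 = σ_v − u = 87.69 − 49.541 = 38.149 kPa.
Stress increase at mid-clay by the 2:1 spreading method:
Δσ ≈ qD²/(D+z)² = 166×2.3²/(2.3+5.05)² = 16.255 kPa
Final effective stress: σ'_f = 38.149 + 16.255 = 54.404 kPa.
σ'_f = 54.404 ≤ σ'_p = 82.3 kPa, so the clay remains overconsolidated and only the recompression index applies:
S_c = C_r·H/(1+e₀)·log₁₀(σ'_f/σ'_0) = 0.023×7.3/2.25×log₁₀(54.404/38.149)
    = 0.074621 × 0.15415 = 0.0115 m

S_c ≈ 11.5 mm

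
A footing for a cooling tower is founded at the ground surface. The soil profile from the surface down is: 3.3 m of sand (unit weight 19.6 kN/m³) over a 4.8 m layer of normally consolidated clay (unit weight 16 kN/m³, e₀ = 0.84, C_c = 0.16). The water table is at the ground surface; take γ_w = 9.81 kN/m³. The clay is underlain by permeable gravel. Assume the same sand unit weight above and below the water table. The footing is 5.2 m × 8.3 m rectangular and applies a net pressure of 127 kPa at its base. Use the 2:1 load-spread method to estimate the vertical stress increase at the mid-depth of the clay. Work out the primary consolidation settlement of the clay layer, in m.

S_c ≈ 0.103 m

Mid-depth of clay below the ground surface: z = 3.3 + 4.8/2 = 5.7 m.
Total vertical stress at mid-clay: σ_v = 19.6×3.3 + 16×2.4 = 103.08 kPa.
Pore pressure: u = 9.81×(5.7 − 0) = 55.917 kPa.
Initial effective stress: σ'_0 = σ_v − u = 103.08 − 55.917 = 47.163 kPa.
Stress increase at mid-clay by the 2:1 spreading method:
Δσ = qBL/((B+z)(L+z)) = 127×5.2×8.3/((5.2+5.7)(8.3+5.7)) = 35.92 kPa
Final effective stress: σ'_f = σ'_0 + Δσ = 47.163 + 35.92 = 83.083 kPa.
Normally consolidated clay, so the full stress increment lies on the virgin compression line:
S_c = C_c·H/(1+e₀)·log₁₀(σ'_f/σ'_0) = 0.16×4.8/(1+0.84)×log₁₀(83.083/47.163)
    = 0.41739 × 0.24591 = 0.1026 m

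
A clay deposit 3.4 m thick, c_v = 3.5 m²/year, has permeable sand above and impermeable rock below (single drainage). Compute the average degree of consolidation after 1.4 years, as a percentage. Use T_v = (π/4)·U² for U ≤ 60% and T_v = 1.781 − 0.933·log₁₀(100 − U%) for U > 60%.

Drainage path length: H_d = H = 3.4 m (single drainage).
T_v = c_v·t/H_d² = 3.5×1.4/3.4² = 0.42388.
T_v = 0.42388 corresponds to the U > 60% branch:
U = 1 − 10^((1.781 − T_v)/0.933)/100 = 0.7152

U ≈ 71.5 %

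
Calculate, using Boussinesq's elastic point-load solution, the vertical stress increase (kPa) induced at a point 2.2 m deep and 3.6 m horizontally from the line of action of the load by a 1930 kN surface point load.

Boussinesq vertical stress below a point load on an elastic half-space:
Δσ_z = 3P/(2πz²) · [1 + (r/z)²]^(−5/2)
r/z = 3.6/2.2 = 1.6364; [1+(r/z)²]^(−5/2) = 0.038553.
Δσ_z = 3×1930/(2π×2.2²) × 0.038553 = 190.39 × 0.038553 = 7.34 kPa

Δσ_z ≈ 7.34 kPa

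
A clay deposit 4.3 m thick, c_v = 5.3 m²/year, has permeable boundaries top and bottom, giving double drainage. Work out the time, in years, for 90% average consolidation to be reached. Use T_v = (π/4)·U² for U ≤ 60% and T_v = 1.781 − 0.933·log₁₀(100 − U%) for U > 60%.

Drainage path length: H_d = H/2 = 2.15 m (double drainage).
U > 60%: T_v = 1.781 − 0.933·log₁₀(100 − 90) = 0.848.
t = T_v·H_d²/c_v = 0.848×2.15²/5.3 = 0.7396 years.

t ≈ 0.74 years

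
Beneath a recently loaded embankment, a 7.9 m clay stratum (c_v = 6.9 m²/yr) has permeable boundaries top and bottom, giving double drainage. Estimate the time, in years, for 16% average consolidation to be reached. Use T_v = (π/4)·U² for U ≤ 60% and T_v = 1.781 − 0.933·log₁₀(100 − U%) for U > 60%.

t ≈ 0.0455 years

Drainage path length: H_d = H/2 = 3.95 m (double drainage).
U ≤ 60%: T_v = (π/4)·U² = (π/4)×0.16² = 0.020106.
t = T_v·H_d²/c_v = 0.020106×3.95²/6.9 = 0.04546 years.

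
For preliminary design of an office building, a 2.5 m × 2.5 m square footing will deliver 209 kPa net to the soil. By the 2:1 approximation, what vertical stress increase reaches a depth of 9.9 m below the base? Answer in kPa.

Δσ_z ≈ 8.5 kPa

By the 2:1 method the load spreads at 1 horizontal : 2 vertical, so at depth z the loaded area has grown by z in each plan dimension:
Δσ = qBL/((B+z)(L+z)) = 209×2.5×2.5/((2.5+9.9)(2.5+9.9)) = 8.4954 kPa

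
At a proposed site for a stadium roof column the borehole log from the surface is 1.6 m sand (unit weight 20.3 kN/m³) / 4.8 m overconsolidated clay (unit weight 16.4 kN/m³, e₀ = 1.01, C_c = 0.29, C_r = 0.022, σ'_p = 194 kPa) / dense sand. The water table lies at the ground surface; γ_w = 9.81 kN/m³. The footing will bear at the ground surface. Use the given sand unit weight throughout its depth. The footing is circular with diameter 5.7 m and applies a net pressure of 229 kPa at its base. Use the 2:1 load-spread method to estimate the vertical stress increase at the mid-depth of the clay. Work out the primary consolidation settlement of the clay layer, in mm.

Mid-depth of clay below the ground surface: z = 1.6 + 4.8/2 = 4 m.
Total vertical stress at mid-clay: σ_v = 20.3×1.6 + 16.4×2.4 = 71.84 kPa.
Pore pressure: u = 9.81×(4 − 0) = 39.24 kPa.
Initial effective stress: σ'_0 = σ_v − u = 71.84 − 39.24 = 32.6 kPa.
Stress increase at mid-clay by the 2:1 spreading method:
Δσ ≈ qD²/(D+z)² = 229×5.7²/(5.7+4)² = 79.075 kPa
Final effective stress: σ'_f = 32.6 + 79.075 = 111.68 kPa.
σ'_f = 111.68 ≤ σ'_p = 194 kPa, so the clay remains overconsolidated and only the recompression index applies:
S_c = C_r·H/(1+e₀)·log₁₀(σ'_f/σ'_0) = 0.022×4.8/2.01×log₁₀(111.68/32.6)
    = 0.052538 × 0.53476 = 0.0281 m

S_c ≈ 28.1 mm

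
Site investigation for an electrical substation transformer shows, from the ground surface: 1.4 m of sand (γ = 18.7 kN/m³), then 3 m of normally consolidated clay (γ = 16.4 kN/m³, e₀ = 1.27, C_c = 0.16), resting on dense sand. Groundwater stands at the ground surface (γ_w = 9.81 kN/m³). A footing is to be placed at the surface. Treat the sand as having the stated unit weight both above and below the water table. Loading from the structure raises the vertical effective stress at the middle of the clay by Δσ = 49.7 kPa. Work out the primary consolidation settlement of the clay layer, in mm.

S_c ≈ 108 mm

Mid-depth of clay below the ground surface: z = 1.4 + 3/2 = 2.9 m.
Total vertical stress at mid-clay: σ_v = 18.7×1.4 + 16.4×1.5 = 50.78 kPa.
Pore pressure: u = 9.81×(2.9 − 0) = 28.449 kPa.
Initial effective stress: σ'_0 = σ_v − u = 50.78 − 28.449 = 22.331 kPa.
Final effective stress: σ'_f = σ'_0 + Δσ = 22.331 + 49.7 = 72.031 kPa.
Normally consolidated clay, so the full stress increment lies on the virgin compression line:
S_c = C_c·H/(1+e₀)·log₁₀(σ'_f/σ'_0) = 0.16×3/(1+1.27)×log₁₀(72.031/22.331)
    = 0.21145 × 0.50861 = 0.1075 m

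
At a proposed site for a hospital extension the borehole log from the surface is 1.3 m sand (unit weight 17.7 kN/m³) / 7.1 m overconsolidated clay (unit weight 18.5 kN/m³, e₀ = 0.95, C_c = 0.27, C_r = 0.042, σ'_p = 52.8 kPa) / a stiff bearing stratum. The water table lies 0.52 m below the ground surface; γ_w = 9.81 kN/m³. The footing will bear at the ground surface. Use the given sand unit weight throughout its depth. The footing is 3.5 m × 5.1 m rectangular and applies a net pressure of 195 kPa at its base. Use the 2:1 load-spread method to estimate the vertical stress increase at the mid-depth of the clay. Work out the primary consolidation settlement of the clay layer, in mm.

Mid-depth of clay below the ground surface: z = 1.3 + 7.1/2 = 4.85 m.
Total vertical stress at mid-clay: σ_v = 17.7×1.3 + 18.5×3.55 = 88.685 kPa.
Pore pressure: u = 9.81×(4.85 − 0.52) = 42.477 kPa.
Initial effective stress: σ'_0 = σ_v − u = 88.685 − 42.477 = 46.208 kPa.
Stress increase at mid-clay by the 2:1 spreading method:
Δσ = qBL/((B+z)(L+z)) = 195×3.5×5.1/((3.5+4.85)(5.1+4.85)) = 41.895 kPa
Final effective stress: σ'_f = 46.208 + 41.895 = 88.103 kPa.
σ'_f = 88.103 > σ'_p = 52.8 kPa, so the stress path crosses the preconsolidation pressure — recompression up to σ'_p, then virgin compression beyond:
S_c = H/(1+e₀)·[C_r·log₁₀(σ'_p/σ'_0) + C_c·log₁₀(σ'_f/σ'_p)]
    = 7.1/1.95 × [0.042×log₁₀(52.8/46.208) + 0.27×log₁₀(88.103/52.8)]
    = 3.641 × [0.0024325 + 0.060036] = 0.2274 m

S_c ≈ 227 mm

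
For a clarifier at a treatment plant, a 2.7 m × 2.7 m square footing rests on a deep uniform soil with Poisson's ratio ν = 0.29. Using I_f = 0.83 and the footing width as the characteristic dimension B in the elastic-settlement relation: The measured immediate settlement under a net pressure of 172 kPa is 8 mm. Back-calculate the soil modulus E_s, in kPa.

E_s ≈ 44100 kPa

S_e = q·B·(1−ν²)/E_s · I_f  ⇒  E_s = q·B·(1−ν²)·I_f / S_e.
E_s = 172 × 2.7 × 0.9159 × 0.83 / 0.008 = 44130 kPa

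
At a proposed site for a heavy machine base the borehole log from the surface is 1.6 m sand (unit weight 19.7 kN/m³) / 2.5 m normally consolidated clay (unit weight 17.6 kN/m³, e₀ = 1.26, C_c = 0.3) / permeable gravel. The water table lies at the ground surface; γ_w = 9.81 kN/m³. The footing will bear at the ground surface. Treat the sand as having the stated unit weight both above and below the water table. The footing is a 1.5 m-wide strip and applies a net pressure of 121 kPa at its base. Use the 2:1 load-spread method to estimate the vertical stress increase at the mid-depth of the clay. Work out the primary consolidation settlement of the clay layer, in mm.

Mid-depth of clay below the ground surface: z = 1.6 + 2.5/2 = 2.85 m.
Total vertical stress at mid-clay: σ_v = 19.7×1.6 + 17.6×1.25 = 53.52 kPa.
Pore pressure: u = 9.81×(2.85 − 0) = 27.959 kPa.
Initial effective stress: σ'_0 = σ_v − u = 53.52 − 27.959 = 25.561 kPa.
Stress increase at mid-clay by the 2:1 spreading method:
Δσ = qB/(B+z) = 121×1.5/(1.5+2.85) = 41.724 kPa
Final effective stress: σ'_f = σ'_0 + Δσ = 25.561 + 41.724 = 67.285 kPa.
Normally consolidated clay, so the full stress increment lies on the virgin compression line:
S_c = C_c·H/(1+e₀)·log₁₀(σ'_f/σ'_0) = 0.3×2.5/(1+1.26)×log₁₀(67.285/25.561)
    = 0.33186 × 0.42034 = 0.1395 m

S_c ≈ 139 mm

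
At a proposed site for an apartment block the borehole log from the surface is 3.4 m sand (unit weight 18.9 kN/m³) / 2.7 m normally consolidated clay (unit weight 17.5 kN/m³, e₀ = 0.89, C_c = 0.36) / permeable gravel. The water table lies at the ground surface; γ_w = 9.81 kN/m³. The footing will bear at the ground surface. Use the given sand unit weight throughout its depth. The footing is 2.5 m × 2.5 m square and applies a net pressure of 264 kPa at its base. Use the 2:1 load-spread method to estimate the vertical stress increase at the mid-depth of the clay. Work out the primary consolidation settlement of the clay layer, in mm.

Mid-depth of clay below the ground surface: z = 3.4 + 2.7/2 = 4.75 m.
Total vertical stress at mid-clay: σ_v = 18.9×3.4 + 17.5×1.35 = 87.885 kPa.
Pore pressure: u = 9.81×(4.75 − 0) = 46.598 kPa.
Initial effective stress: σ'_0 = σ_v − u = 87.885 − 46.598 = 41.287 kPa.
Stress increase at mid-clay by the 2:1 spreading method:
Δσ = qBL/((B+z)(L+z)) = 264×2.5×2.5/((2.5+4.75)(2.5+4.75)) = 31.391 kPa
Final effective stress: σ'_f = σ'_0 + Δσ = 41.287 + 31.391 = 72.678 kPa.
Normally consolidated clay, so the full stress increment lies on the virgin compression line:
S_c = C_c·H/(1+e₀)·log₁₀(σ'_f/σ'_0) = 0.36×2.7/(1+0.89)×log₁₀(72.678/41.287)
    = 0.51429 × 0.24559 = 0.1263 m

S_c ≈ 126 mm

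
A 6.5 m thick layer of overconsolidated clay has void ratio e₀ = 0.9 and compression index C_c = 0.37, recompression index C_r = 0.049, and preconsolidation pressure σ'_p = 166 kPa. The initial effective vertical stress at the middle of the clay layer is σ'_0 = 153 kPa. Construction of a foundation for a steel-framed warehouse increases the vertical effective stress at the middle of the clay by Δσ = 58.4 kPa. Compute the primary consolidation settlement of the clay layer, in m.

S_c ≈ 0.139 m

Final effective stress: σ'_f = 153 + 58.4 = 211.4 kPa.
σ'_f = 211.4 > σ'_p = 166 kPa, so the stress path crosses the preconsolidation pressure — recompression up to σ'_p, then virgin compression beyond:
S_c = H/(1+e₀)·[C_r·log₁₀(σ'_p/σ'_0) + C_c·log₁₀(σ'_f/σ'_p)]
    = 6.5/1.9 × [0.049×log₁₀(166/153) + 0.37×log₁₀(211.4/166)]
    = 3.4211 × [0.0017354 + 0.038849] = 0.1388 m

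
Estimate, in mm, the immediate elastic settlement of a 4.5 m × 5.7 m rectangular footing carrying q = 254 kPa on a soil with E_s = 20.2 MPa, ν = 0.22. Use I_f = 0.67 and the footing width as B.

Immediate (elastic) settlement: S_e = q·B·(1−ν²)/E_s · I_f.
E_s = 20.2 MPa = 20200 kPa.
S_e = 254 × 4.5 × (1 − 0.22²) / 20200 × 0.67
    = 254 × 4.5 × 0.9516 / 20200 × 0.67
    = 0.03608 m = 36.08 mm

S_e ≈ 36.1 mm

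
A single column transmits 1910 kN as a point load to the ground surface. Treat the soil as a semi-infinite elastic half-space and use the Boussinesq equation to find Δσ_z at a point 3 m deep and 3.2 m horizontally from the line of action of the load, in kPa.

Δσ_z ≈ 15.2 kPa

Boussinesq vertical stress below a point load on an elastic half-space:
Δσ_z = 3P/(2πz²) · [1 + (r/z)²]^(−5/2)
r/z = 3.2/3 = 1.0667; [1+(r/z)²]^(−5/2) = 0.14966.
Δσ_z = 3×1910/(2π×3²) × 0.14966 = 101.33 × 0.14966 = 15.17 kPa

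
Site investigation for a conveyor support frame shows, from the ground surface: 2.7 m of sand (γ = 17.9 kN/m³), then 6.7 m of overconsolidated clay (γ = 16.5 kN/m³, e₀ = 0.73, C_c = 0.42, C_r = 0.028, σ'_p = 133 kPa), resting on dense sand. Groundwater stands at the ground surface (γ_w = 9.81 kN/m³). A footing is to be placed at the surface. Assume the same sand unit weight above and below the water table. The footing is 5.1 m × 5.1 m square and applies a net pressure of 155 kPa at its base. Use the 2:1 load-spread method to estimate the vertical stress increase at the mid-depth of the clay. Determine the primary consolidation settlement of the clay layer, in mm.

S_c ≈ 25.9 mm

Mid-depth of clay below the ground surface: z = 2.7 + 6.7/2 = 6.05 m.
Total vertical stress at mid-clay: σ_v = 17.9×2.7 + 16.5×3.35 = 103.6 kPa.
Pore pressure: u = 9.81×(6.05 − 0) = 59.351 kPa.
Initial effective stress: σ'_0 = σ_v − u = 103.6 − 59.351 = 44.249 kPa.
Stress increase at mid-clay by the 2:1 spreading method:
Δσ = qBL/((B+z)(L+z)) = 155×5.1×5.1/((5.1+6.05)(5.1+6.05)) = 32.428 kPa
Final effective stress: σ'_f = 44.249 + 32.428 = 76.677 kPa.
σ'_f = 76.677 ≤ σ'_p = 133 kPa, so the clay remains overconsolidated and only the recompression index applies:
S_c = C_r·H/(1+e₀)·log₁₀(σ'_f/σ'_0) = 0.028×6.7/1.73×log₁₀(76.677/44.249)
    = 0.10844 × 0.23876 = 0.02589 m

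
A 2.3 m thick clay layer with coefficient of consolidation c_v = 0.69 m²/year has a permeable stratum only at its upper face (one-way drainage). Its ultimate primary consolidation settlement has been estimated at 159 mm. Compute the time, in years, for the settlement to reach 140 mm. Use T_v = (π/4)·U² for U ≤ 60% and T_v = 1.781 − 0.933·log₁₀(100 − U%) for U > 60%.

t ≈ 5.95 years

Drainage path length: H_d = H = 2.3 m (single drainage).
U = S(t)/S_ult = 140/159 = 0.8805.
U > 60%: T_v = 1.781 − 0.933·log₁₀(100 − 88.05) = 0.77583.
t = T_v·H_d²/c_v = 0.77583×2.3²/0.69 = 5.948 years.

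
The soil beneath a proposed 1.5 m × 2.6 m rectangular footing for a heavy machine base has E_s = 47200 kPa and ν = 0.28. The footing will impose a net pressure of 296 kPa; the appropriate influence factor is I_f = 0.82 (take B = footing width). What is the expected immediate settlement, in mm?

Immediate (elastic) settlement: S_e = q·B·(1−ν²)/E_s · I_f.
S_e = 296 × 1.5 × (1 − 0.28²) / 47200 × 0.82
    = 296 × 1.5 × 0.9216 / 47200 × 0.82
    = 0.007109 m = 7.109 mm

S_e ≈ 7.11 mm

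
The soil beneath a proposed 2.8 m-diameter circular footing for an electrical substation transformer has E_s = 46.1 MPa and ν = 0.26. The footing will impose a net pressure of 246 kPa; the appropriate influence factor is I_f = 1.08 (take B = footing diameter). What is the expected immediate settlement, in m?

S_e ≈ 0.015 m

Immediate (elastic) settlement: S_e = q·B·(1−ν²)/E_s · I_f.
E_s = 46.1 MPa = 46100 kPa.
S_e = 246 × 2.8 × (1 − 0.26²) / 46100 × 1.08
    = 246 × 2.8 × 0.9324 / 46100 × 1.08
    = 0.01505 m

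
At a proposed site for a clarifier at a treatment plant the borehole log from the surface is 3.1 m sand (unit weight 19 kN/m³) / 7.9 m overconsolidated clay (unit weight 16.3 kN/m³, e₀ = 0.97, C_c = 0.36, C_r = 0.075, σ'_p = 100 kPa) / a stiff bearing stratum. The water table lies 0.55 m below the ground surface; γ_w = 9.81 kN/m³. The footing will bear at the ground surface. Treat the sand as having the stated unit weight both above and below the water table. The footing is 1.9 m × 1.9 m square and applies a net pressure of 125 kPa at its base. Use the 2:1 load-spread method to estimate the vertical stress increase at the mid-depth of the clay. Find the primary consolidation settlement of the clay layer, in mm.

Mid-depth of clay below the ground surface: z = 3.1 + 7.9/2 = 7.05 m.
Total vertical stress at mid-clay: σ_v = 19×3.1 + 16.3×3.95 = 123.28 kPa.
Pore pressure: u = 9.81×(7.05 − 0.55) = 63.765 kPa.
Initial effective stress: σ'_0 = σ_v − u = 123.28 − 63.765 = 59.515 kPa.
Stress increase at mid-clay by the 2:1 spreading method:
Δσ = qBL/((B+z)(L+z)) = 125×1.9×1.9/((1.9+7.05)(1.9+7.05)) = 5.6334 kPa
Final effective stress: σ'_f = 59.515 + 5.6334 = 65.148 kPa.
σ'_f = 65.148 ≤ σ'_p = 100 kPa, so the clay remains overconsolidated and only the recompression index applies:
S_c = C_r·H/(1+e₀)·log₁₀(σ'_f/σ'_0) = 0.075×7.9/1.97×log₁₀(65.148/59.515)
    = 0.30077 × 0.039275 = 0.01181 m

S_c ≈ 11.8 mm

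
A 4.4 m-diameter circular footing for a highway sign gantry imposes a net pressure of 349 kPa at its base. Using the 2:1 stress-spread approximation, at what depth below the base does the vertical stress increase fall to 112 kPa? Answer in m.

2:1 spreading — at depth z the loaded area has grown by z in each plan dimension:
qD²/(D+z)² = Δσ_z ⇒ z = D(√(q/Δσ_z) − 1) = 4.4×(√(349/112) − 1) = 3.367 m

z ≈ 3.37 m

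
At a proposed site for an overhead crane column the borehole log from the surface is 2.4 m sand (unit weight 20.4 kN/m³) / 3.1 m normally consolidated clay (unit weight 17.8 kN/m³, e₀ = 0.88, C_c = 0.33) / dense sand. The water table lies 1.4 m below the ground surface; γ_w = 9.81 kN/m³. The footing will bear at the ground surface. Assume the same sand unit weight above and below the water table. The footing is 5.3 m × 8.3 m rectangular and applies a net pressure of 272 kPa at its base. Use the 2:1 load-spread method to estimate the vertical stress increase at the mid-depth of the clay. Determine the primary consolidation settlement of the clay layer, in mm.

Mid-depth of clay below the ground surface: z = 2.4 + 3.1/2 = 3.95 m.
Total vertical stress at mid-clay: σ_v = 20.4×2.4 + 17.8×1.55 = 76.55 kPa.
Pore pressure: u = 9.81×(3.95 − 1.4) = 25.015 kPa.
Initial effective stress: σ'_0 = σ_v − u = 76.55 − 25.015 = 51.535 kPa.
Stress increase at mid-clay by the 2:1 spreading method:
Δσ = qBL/((B+z)(L+z)) = 272×5.3×8.3/((5.3+3.95)(8.3+3.95)) = 105.6 kPa
Final effective stress: σ'_f = σ'_0 + Δσ = 51.535 + 105.6 = 157.13 kPa.
Normally consolidated clay, so the full stress increment lies on the virgin compression line:
S_c = C_c·H/(1+e₀)·log₁₀(σ'_f/σ'_0) = 0.33×3.1/(1+0.88)×log₁₀(157.13/51.535)
    = 0.54415 × 0.48416 = 0.2635 m

S_c ≈ 263 mm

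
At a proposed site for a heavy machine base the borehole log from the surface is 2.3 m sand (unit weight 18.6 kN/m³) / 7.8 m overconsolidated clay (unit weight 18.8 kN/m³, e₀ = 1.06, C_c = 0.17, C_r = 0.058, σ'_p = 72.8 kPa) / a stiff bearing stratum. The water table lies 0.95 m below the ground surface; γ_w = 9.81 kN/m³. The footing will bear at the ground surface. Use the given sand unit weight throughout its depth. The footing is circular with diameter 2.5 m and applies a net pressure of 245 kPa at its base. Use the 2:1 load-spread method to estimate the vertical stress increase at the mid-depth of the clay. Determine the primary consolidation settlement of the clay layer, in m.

S_c ≈ 0.0541 m

Mid-depth of clay below the ground surface: z = 2.3 + 7.8/2 = 6.2 m.
Total vertical stress at mid-clay: σ_v = 18.6×2.3 + 18.8×3.9 = 116.1 kPa.
Pore pressure: u = 9.81×(6.2 − 0.95) = 51.503 kPa.
Initial effective stress: σ'_0 = σ_v − u = 116.1 − 51.503 = 64.597 kPa.
Stress increase at mid-clay by the 2:1 spreading method:
Δσ ≈ qD²/(D+z)² = 245×2.5²/(2.5+6.2)² = 20.231 kPa
Final effective stress: σ'_f = 64.597 + 20.231 = 84.828 kPa.
σ'_f = 84.828 > σ'_p = 72.8 kPa, so the stress path crosses the preconsolidation pressure — recompression up to σ'_p, then virgin compression beyond:
S_c = H/(1+e₀)·[C_r·log₁₀(σ'_p/σ'_0) + C_c·log₁₀(σ'_f/σ'_p)]
    = 7.8/2.06 × [0.058×log₁₀(72.8/64.597) + 0.17×log₁₀(84.828/72.8)]
    = 3.7864 × [0.0030113 + 0.011289] = 0.05415 m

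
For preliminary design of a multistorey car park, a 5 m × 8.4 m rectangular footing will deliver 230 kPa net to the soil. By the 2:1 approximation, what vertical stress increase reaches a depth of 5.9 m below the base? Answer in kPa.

Δσ_z ≈ 62 kPa

By the 2:1 method the load spreads at 1 horizontal : 2 vertical, so at depth z the loaded area has grown by z in each plan dimension:
Δσ = qBL/((B+z)(L+z)) = 230×5×8.4/((5+5.9)(8.4+5.9)) = 61.975 kPa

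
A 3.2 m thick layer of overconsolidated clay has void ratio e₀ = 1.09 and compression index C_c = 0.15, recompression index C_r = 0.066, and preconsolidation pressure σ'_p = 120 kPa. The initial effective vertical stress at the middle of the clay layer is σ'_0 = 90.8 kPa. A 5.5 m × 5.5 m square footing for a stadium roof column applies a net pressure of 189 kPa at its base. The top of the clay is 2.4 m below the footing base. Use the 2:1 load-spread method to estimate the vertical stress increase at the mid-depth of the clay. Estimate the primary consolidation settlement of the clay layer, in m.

Mid-depth of clay below the footing base: z = 2.4 + 3.2/2 = 4 m.
Stress increase at mid-clay by the 2:1 spreading method:
Δσ = qBL/((B+z)(L+z)) = 189×5.5×5.5/((5.5+4)(5.5+4)) = 63.349 kPa
Final effective stress: σ'_f = 90.8 + 63.349 = 154.15 kPa.
σ'_f = 154.15 > σ'_p = 120 kPa, so the stress path crosses the preconsolidation pressure — recompression up to σ'_p, then virgin compression beyond:
S_c = H/(1+e₀)·[C_r·log₁₀(σ'_p/σ'_0) + C_c·log₁₀(σ'_f/σ'_p)]
    = 3.2/2.09 × [0.066×log₁₀(120/90.8) + 0.15×log₁₀(154.15/120)]
    = 1.5311 × [0.0079923 + 0.016314] = 0.03722 m

S_c ≈ 0.0372 m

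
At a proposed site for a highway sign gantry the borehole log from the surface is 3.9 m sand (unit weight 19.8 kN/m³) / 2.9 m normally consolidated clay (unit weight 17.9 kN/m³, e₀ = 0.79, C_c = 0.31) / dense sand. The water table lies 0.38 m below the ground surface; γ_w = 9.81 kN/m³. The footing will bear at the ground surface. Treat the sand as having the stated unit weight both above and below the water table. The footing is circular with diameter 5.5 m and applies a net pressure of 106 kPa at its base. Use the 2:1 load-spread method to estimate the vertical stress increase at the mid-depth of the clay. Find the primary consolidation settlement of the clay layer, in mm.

S_c ≈ 88.5 mm

Mid-depth of clay below the ground surface: z = 3.9 + 2.9/2 = 5.35 m.
Total vertical stress at mid-clay: σ_v = 19.8×3.9 + 17.9×1.45 = 103.17 kPa.
Pore pressure: u = 9.81×(5.35 − 0.38) = 48.756 kPa.
Initial effective stress: σ'_0 = σ_v − u = 103.17 − 48.756 = 54.414 kPa.
Stress increase at mid-clay by the 2:1 spreading method:
Δσ ≈ qD²/(D+z)² = 106×5.5²/(5.5+5.35)² = 27.238 kPa
Final effective stress: σ'_f = σ'_0 + Δσ = 54.414 + 27.238 = 81.652 kPa.
Normally consolidated clay, so the full stress increment lies on the virgin compression line:
S_c = C_c·H/(1+e₀)·log₁₀(σ'_f/σ'_0) = 0.31×2.9/(1+0.79)×log₁₀(81.652/54.414)
    = 0.50223 × 0.17626 = 0.08852 m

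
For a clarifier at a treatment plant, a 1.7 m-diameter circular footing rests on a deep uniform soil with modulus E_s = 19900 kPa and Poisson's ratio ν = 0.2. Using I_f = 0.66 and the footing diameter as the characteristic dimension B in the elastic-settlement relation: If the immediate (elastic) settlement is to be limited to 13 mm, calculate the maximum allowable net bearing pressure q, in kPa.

S_e = q·B·(1−ν²)/E_s · I_f  ⇒  q = S_e·E_s / (B·(1−ν²)·I_f).
q = 0.013 × 19900 / (1.7 × 0.96 × 0.66) = 240.2 kPa

q ≈ 240 kPa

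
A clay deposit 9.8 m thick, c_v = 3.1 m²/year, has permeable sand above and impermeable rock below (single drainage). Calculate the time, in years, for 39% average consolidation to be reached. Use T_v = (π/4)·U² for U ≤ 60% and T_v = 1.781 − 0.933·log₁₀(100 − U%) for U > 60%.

Drainage path length: H_d = H = 9.8 m (single drainage).
U ≤ 60%: T_v = (π/4)·U² = (π/4)×0.39² = 0.11946.
t = T_v·H_d²/c_v = 0.11946×9.8²/3.1 = 3.701 years.

t ≈ 3.7 years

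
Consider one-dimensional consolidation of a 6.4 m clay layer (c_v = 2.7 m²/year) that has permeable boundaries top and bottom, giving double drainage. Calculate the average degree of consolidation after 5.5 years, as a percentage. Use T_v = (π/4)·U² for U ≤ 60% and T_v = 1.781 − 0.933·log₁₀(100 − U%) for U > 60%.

Drainage path length: H_d = H/2 = 3.2 m (double drainage).
T_v = c_v·t/H_d² = 2.7×5.5/3.2² = 1.4502.
T_v = 1.4502 corresponds to the U > 60% branch:
U = 1 − 10^((1.781 − T_v)/0.933)/100 = 0.9774

U ≈ 97.7 %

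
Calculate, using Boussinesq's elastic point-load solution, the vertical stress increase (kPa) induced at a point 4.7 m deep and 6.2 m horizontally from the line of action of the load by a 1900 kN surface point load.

Δσ_z ≈ 3.3 kPa

Boussinesq vertical stress below a point load on an elastic half-space:
Δσ_z = 3P/(2πz²) · [1 + (r/z)²]^(−5/2)
r/z = 6.2/4.7 = 1.3191; [1+(r/z)²]^(−5/2) = 0.080457.
Δσ_z = 3×1900/(2π×4.7²) × 0.080457 = 41.068 × 0.080457 = 3.304 kPa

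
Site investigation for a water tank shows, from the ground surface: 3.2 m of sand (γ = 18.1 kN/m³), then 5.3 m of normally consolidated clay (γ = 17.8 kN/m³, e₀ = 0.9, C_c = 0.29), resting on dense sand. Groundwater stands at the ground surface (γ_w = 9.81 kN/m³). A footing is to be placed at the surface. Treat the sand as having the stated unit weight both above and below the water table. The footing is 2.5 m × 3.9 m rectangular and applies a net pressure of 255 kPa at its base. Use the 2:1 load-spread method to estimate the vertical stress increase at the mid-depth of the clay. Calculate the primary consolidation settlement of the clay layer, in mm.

S_c ≈ 174 mm

Mid-depth of clay below the ground surface: z = 3.2 + 5.3/2 = 5.85 m.
Total vertical stress at mid-clay: σ_v = 18.1×3.2 + 17.8×2.65 = 105.09 kPa.
Pore pressure: u = 9.81×(5.85 − 0) = 57.389 kPa.
Initial effective stress: σ'_0 = σ_v − u = 105.09 − 57.389 = 47.701 kPa.
Stress increase at mid-clay by the 2:1 spreading method:
Δσ = qBL/((B+z)(L+z)) = 255×2.5×3.9/((2.5+5.85)(3.9+5.85)) = 30.539 kPa
Final effective stress: σ'_f = σ'_0 + Δσ = 47.701 + 30.539 = 78.24 kPa.
Normally consolidated clay, so the full stress increment lies on the virgin compression line:
S_c = C_c·H/(1+e₀)·log₁₀(σ'_f/σ'_0) = 0.29×5.3/(1+0.9)×log₁₀(78.24/47.701)
    = 0.80895 × 0.2149 = 0.1738 m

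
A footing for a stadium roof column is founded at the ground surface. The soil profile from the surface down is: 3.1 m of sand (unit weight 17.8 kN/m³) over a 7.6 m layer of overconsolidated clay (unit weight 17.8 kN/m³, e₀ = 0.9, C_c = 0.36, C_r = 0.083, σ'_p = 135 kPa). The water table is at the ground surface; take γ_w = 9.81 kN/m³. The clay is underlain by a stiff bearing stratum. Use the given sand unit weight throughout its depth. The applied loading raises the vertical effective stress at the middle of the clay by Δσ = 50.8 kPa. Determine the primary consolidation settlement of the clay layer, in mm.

Mid-depth of clay below the ground surface: z = 3.1 + 7.6/2 = 6.9 m.
Total vertical stress at mid-clay: σ_v = 17.8×3.1 + 17.8×3.8 = 122.82 kPa.
Pore pressure: u = 9.81×(6.9 − 0) = 67.689 kPa.
Initial effective stress: σ'_0 = σ_v − u = 122.82 − 67.689 = 55.131 kPa.
Final effective stress: σ'_f = 55.131 + 50.8 = 105.93 kPa.
σ'_f = 105.93 ≤ σ'_p = 135 kPa, so the clay remains overconsolidated and only the recompression index applies:
S_c = C_r·H/(1+e₀)·log₁₀(σ'_f/σ'_0) = 0.083×7.6/1.9×log₁₀(105.93/55.131)
    = 0.332 × 0.28362 = 0.09416 m

S_c ≈ 94.2 mm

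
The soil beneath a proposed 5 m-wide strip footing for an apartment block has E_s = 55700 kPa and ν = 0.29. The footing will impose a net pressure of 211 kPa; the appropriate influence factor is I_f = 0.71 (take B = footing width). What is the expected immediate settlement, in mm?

S_e ≈ 12.3 mm

Immediate (elastic) settlement: S_e = q·B·(1−ν²)/E_s · I_f.
S_e = 211 × 5 × (1 − 0.29²) / 55700 × 0.71
    = 211 × 5 × 0.9159 / 55700 × 0.71
    = 0.01232 m = 12.32 mm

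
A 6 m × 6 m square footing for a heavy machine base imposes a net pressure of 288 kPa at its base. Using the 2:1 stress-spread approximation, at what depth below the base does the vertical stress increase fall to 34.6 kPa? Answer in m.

z ≈ 11.3 m

2:1 spreading — at depth z the loaded area has grown by z in each plan dimension:
qB²/(B+z)² = Δσ_z ⇒ z = B(√(q/Δσ_z) − 1) = 6×(√(288/34.6) − 1) = 11.31 m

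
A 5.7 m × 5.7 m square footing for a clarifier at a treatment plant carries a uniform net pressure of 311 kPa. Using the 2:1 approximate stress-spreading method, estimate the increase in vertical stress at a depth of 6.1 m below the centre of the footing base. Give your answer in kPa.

By the 2:1 method the load spreads at 1 horizontal : 2 vertical, so at depth z the loaded area has grown by z in each plan dimension:
Δσ = qBL/((B+z)(L+z)) = 311×5.7×5.7/((5.7+6.1)(5.7+6.1)) = 72.568 kPa

Δσ_z ≈ 72.6 kPa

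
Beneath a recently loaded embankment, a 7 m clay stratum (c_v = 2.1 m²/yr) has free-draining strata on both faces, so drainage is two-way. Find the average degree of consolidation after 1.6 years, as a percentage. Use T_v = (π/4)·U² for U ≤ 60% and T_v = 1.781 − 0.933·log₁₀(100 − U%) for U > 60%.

Drainage path length: H_d = H/2 = 3.5 m (double drainage).
T_v = c_v·t/H_d² = 2.1×1.6/3.5² = 0.27429.
T_v = 0.27429 corresponds to the U ≤ 60% branch:
U = √(4T_v/π) = 0.591

U ≈ 59.1 %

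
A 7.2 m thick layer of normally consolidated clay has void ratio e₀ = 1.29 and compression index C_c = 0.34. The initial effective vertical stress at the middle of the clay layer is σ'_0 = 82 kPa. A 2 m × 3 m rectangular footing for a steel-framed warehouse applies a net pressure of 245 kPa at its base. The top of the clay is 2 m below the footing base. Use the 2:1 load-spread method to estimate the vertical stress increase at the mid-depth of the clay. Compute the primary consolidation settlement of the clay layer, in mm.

S_c ≈ 113 mm

Mid-depth of clay below the footing base: z = 2 + 7.2/2 = 5.6 m.
Stress increase at mid-clay by the 2:1 spreading method:
Δσ = qBL/((B+z)(L+z)) = 245×2×3/((2+5.6)(3+5.6)) = 22.491 kPa
Final effective stress: σ'_f = σ'_0 + Δσ = 82 + 22.491 = 104.49 kPa.
Normally consolidated clay, so the full stress increment lies on the virgin compression line:
S_c = C_c·H/(1+e₀)·log₁₀(σ'_f/σ'_0) = 0.34×7.2/(1+1.29)×log₁₀(104.49/82)
    = 1.069 × 0.10526 = 0.1125 m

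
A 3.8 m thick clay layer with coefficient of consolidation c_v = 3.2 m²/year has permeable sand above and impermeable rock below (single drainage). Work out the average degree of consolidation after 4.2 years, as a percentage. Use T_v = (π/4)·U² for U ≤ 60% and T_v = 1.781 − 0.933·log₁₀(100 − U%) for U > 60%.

U ≈ 91.8 %

Drainage path length: H_d = H = 3.8 m (single drainage).
T_v = c_v·t/H_d² = 3.2×4.2/3.8² = 0.93075.
T_v = 0.93075 corresponds to the U > 60% branch:
U = 1 − 10^((1.781 − T_v)/0.933)/100 = 0.9185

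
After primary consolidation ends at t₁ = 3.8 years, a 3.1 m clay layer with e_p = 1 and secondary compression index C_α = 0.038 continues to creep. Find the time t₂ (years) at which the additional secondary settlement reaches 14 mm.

t₂ ≈ 6.57 years

S_s = C_α·H/(1+e_p)·log₁₀(t₂/t₁) ⇒ log₁₀(t₂/t₁) = S_s·(1+e_p)/(C_α·H).
log₁₀(t₂/t₁) = 0.014 × (1+1) / (0.038×3.1) = 0.2377
t₂ = t₁ × 10^0.2377 = 3.8 × 1.729 = 6.569 years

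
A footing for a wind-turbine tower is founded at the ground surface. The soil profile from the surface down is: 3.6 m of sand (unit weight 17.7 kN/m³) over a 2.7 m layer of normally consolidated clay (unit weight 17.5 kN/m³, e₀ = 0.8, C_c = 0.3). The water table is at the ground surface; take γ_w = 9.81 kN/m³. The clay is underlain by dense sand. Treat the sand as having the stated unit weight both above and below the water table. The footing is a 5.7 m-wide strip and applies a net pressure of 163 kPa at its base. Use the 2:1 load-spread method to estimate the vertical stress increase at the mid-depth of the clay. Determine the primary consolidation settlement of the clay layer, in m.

S_c ≈ 0.23 m

Mid-depth of clay below the ground surface: z = 3.6 + 2.7/2 = 4.95 m.
Total vertical stress at mid-clay: σ_v = 17.7×3.6 + 17.5×1.35 = 87.345 kPa.
Pore pressure: u = 9.81×(4.95 − 0) = 48.56 kPa.
Initial effective stress: σ'_0 = σ_v − u = 87.345 − 48.56 = 38.785 kPa.
Stress increase at mid-clay by the 2:1 spreading method:
Δσ = qB/(B+z) = 163×5.7/(5.7+4.95) = 87.239 kPa
Final effective stress: σ'_f = σ'_0 + Δσ = 38.785 + 87.239 = 126.02 kPa.
Normally consolidated clay, so the full stress increment lies on the virgin compression line:
S_c = C_c·H/(1+e₀)·log₁₀(σ'_f/σ'_0) = 0.3×2.7/(1+0.8)×log₁₀(126.02/38.785)
    = 0.45 × 0.51178 = 0.2303 m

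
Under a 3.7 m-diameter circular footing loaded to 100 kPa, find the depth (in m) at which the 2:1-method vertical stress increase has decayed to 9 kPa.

z ≈ 8.63 m

2:1 spreading — at depth z the loaded area has grown by z in each plan dimension:
qD²/(D+z)² = Δσ_z ⇒ z = D(√(q/Δσ_z) − 1) = 3.7×(√(100/9) − 1) = 8.633 m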